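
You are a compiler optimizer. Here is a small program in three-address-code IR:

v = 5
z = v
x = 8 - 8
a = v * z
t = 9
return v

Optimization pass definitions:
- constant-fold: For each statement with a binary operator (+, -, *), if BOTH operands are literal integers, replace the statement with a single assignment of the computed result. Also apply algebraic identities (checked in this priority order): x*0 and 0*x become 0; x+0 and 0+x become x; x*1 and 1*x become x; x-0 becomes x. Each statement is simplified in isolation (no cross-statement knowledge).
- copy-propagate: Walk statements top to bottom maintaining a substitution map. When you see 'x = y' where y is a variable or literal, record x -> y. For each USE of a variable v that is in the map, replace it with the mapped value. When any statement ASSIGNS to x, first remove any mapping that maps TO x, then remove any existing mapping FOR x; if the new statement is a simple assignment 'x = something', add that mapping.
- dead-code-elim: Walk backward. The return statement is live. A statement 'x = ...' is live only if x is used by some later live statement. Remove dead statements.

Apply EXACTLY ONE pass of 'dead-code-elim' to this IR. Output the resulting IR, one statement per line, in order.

Answer: v = 5
return v

Derivation:
Applying dead-code-elim statement-by-statement:
  [6] return v  -> KEEP (return); live=['v']
  [5] t = 9  -> DEAD (t not live)
  [4] a = v * z  -> DEAD (a not live)
  [3] x = 8 - 8  -> DEAD (x not live)
  [2] z = v  -> DEAD (z not live)
  [1] v = 5  -> KEEP; live=[]
Result (2 stmts):
  v = 5
  return v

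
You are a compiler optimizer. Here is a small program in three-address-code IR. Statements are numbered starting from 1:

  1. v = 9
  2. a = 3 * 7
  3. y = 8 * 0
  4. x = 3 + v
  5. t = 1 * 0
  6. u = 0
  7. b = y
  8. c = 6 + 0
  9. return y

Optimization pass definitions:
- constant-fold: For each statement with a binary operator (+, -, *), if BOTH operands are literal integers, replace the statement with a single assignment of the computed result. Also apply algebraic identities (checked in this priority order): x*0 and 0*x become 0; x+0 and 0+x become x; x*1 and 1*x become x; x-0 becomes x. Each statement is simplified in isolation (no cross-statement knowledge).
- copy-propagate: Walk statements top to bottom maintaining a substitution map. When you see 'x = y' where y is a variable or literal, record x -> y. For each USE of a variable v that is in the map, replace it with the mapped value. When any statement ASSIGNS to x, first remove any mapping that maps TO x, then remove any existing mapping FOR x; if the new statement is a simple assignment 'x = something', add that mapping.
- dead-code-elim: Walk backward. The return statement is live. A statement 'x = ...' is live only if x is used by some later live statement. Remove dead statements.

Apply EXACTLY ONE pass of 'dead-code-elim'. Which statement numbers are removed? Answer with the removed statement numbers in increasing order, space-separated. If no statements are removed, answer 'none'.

Answer: 1 2 4 5 6 7 8

Derivation:
Backward liveness scan:
Stmt 1 'v = 9': DEAD (v not in live set [])
Stmt 2 'a = 3 * 7': DEAD (a not in live set [])
Stmt 3 'y = 8 * 0': KEEP (y is live); live-in = []
Stmt 4 'x = 3 + v': DEAD (x not in live set ['y'])
Stmt 5 't = 1 * 0': DEAD (t not in live set ['y'])
Stmt 6 'u = 0': DEAD (u not in live set ['y'])
Stmt 7 'b = y': DEAD (b not in live set ['y'])
Stmt 8 'c = 6 + 0': DEAD (c not in live set ['y'])
Stmt 9 'return y': KEEP (return); live-in = ['y']
Removed statement numbers: [1, 2, 4, 5, 6, 7, 8]
Surviving IR:
  y = 8 * 0
  return y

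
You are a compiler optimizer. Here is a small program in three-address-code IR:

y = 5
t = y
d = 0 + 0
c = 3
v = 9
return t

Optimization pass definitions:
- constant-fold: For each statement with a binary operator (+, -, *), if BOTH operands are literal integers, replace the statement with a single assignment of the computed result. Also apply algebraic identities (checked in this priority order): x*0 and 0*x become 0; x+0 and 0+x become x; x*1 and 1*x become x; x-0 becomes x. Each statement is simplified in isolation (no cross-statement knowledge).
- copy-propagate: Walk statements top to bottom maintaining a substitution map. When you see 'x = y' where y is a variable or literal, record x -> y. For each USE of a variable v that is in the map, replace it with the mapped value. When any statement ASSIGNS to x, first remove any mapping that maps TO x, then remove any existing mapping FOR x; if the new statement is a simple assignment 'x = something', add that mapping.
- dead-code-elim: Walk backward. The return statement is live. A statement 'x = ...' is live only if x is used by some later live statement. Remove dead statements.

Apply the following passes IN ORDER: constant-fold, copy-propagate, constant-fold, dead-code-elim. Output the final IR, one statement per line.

Answer: return 5

Derivation:
Initial IR:
  y = 5
  t = y
  d = 0 + 0
  c = 3
  v = 9
  return t
After constant-fold (6 stmts):
  y = 5
  t = y
  d = 0
  c = 3
  v = 9
  return t
After copy-propagate (6 stmts):
  y = 5
  t = 5
  d = 0
  c = 3
  v = 9
  return 5
After constant-fold (6 stmts):
  y = 5
  t = 5
  d = 0
  c = 3
  v = 9
  return 5
After dead-code-elim (1 stmts):
  return 5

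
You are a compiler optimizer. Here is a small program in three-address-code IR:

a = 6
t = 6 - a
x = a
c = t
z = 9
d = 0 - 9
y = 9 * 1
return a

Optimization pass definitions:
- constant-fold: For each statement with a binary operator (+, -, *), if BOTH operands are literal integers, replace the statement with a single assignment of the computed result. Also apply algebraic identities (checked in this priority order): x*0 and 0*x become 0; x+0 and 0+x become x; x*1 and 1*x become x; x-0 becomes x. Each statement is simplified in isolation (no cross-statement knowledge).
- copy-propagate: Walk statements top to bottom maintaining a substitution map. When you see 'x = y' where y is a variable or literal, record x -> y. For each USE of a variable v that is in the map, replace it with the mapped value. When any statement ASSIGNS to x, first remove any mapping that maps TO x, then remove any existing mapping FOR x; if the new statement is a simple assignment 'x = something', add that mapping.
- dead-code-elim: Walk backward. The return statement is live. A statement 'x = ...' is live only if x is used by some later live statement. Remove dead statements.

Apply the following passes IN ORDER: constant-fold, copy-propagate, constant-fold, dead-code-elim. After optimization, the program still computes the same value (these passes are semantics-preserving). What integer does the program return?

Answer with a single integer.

Answer: 6

Derivation:
Initial IR:
  a = 6
  t = 6 - a
  x = a
  c = t
  z = 9
  d = 0 - 9
  y = 9 * 1
  return a
After constant-fold (8 stmts):
  a = 6
  t = 6 - a
  x = a
  c = t
  z = 9
  d = -9
  y = 9
  return a
After copy-propagate (8 stmts):
  a = 6
  t = 6 - 6
  x = 6
  c = t
  z = 9
  d = -9
  y = 9
  return 6
After constant-fold (8 stmts):
  a = 6
  t = 0
  x = 6
  c = t
  z = 9
  d = -9
  y = 9
  return 6
After dead-code-elim (1 stmts):
  return 6
Evaluate:
  a = 6  =>  a = 6
  t = 6 - a  =>  t = 0
  x = a  =>  x = 6
  c = t  =>  c = 0
  z = 9  =>  z = 9
  d = 0 - 9  =>  d = -9
  y = 9 * 1  =>  y = 9
  return a = 6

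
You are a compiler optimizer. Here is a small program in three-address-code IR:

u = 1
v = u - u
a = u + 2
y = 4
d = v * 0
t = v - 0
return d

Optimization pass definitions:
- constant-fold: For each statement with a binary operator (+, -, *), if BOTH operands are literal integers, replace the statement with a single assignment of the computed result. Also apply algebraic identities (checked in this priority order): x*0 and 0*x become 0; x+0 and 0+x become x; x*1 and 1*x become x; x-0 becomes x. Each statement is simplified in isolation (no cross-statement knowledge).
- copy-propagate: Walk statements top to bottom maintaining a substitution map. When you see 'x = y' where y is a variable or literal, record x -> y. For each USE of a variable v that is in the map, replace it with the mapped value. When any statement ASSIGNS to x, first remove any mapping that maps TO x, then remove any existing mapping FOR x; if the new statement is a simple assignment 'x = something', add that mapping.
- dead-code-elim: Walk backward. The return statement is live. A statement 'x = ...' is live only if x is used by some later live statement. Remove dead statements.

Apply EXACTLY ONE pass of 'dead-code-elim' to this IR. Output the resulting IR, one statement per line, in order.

Answer: u = 1
v = u - u
d = v * 0
return d

Derivation:
Applying dead-code-elim statement-by-statement:
  [7] return d  -> KEEP (return); live=['d']
  [6] t = v - 0  -> DEAD (t not live)
  [5] d = v * 0  -> KEEP; live=['v']
  [4] y = 4  -> DEAD (y not live)
  [3] a = u + 2  -> DEAD (a not live)
  [2] v = u - u  -> KEEP; live=['u']
  [1] u = 1  -> KEEP; live=[]
Result (4 stmts):
  u = 1
  v = u - u
  d = v * 0
  return d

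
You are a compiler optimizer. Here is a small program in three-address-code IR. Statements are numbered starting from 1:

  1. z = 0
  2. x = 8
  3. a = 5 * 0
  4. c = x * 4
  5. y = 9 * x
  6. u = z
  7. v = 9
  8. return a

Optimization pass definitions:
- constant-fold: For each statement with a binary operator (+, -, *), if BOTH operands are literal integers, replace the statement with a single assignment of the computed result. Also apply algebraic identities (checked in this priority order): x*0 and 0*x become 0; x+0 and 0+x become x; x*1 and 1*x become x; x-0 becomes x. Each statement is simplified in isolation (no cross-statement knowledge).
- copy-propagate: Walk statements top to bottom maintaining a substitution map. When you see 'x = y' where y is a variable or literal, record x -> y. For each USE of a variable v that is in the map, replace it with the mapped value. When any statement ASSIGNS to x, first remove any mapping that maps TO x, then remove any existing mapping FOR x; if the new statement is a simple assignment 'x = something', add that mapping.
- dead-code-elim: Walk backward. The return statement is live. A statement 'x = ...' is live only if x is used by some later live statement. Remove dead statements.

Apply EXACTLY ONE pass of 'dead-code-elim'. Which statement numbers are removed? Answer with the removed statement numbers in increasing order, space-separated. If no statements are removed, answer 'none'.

Backward liveness scan:
Stmt 1 'z = 0': DEAD (z not in live set [])
Stmt 2 'x = 8': DEAD (x not in live set [])
Stmt 3 'a = 5 * 0': KEEP (a is live); live-in = []
Stmt 4 'c = x * 4': DEAD (c not in live set ['a'])
Stmt 5 'y = 9 * x': DEAD (y not in live set ['a'])
Stmt 6 'u = z': DEAD (u not in live set ['a'])
Stmt 7 'v = 9': DEAD (v not in live set ['a'])
Stmt 8 'return a': KEEP (return); live-in = ['a']
Removed statement numbers: [1, 2, 4, 5, 6, 7]
Surviving IR:
  a = 5 * 0
  return a

Answer: 1 2 4 5 6 7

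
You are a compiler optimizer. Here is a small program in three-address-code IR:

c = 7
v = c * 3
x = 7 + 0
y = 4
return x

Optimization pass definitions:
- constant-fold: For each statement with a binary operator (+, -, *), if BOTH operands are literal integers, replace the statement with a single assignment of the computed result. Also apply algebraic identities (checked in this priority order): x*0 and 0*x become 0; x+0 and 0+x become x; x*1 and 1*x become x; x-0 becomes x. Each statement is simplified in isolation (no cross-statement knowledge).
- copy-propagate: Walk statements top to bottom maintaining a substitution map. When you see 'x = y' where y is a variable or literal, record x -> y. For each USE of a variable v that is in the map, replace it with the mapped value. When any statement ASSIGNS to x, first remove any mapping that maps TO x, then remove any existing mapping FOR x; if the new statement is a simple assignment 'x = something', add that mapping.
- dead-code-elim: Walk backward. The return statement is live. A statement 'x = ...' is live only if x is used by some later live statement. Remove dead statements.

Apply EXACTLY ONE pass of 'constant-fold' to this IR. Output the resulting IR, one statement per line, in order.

Answer: c = 7
v = c * 3
x = 7
y = 4
return x

Derivation:
Applying constant-fold statement-by-statement:
  [1] c = 7  (unchanged)
  [2] v = c * 3  (unchanged)
  [3] x = 7 + 0  -> x = 7
  [4] y = 4  (unchanged)
  [5] return x  (unchanged)
Result (5 stmts):
  c = 7
  v = c * 3
  x = 7
  y = 4
  return x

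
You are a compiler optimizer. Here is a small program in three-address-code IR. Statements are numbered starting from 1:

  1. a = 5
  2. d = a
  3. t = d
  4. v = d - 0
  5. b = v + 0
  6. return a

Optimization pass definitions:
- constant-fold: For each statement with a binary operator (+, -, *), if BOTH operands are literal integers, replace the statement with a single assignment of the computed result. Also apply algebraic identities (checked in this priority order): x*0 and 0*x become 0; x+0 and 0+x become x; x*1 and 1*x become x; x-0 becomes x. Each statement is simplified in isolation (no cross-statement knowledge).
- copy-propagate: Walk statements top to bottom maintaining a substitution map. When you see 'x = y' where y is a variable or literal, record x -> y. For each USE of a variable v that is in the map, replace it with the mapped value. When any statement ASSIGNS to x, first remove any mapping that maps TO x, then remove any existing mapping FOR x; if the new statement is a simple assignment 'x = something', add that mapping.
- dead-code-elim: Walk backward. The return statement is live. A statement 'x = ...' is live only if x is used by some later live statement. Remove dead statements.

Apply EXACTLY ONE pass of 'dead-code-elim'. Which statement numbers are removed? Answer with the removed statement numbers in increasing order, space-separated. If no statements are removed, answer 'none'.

Backward liveness scan:
Stmt 1 'a = 5': KEEP (a is live); live-in = []
Stmt 2 'd = a': DEAD (d not in live set ['a'])
Stmt 3 't = d': DEAD (t not in live set ['a'])
Stmt 4 'v = d - 0': DEAD (v not in live set ['a'])
Stmt 5 'b = v + 0': DEAD (b not in live set ['a'])
Stmt 6 'return a': KEEP (return); live-in = ['a']
Removed statement numbers: [2, 3, 4, 5]
Surviving IR:
  a = 5
  return a

Answer: 2 3 4 5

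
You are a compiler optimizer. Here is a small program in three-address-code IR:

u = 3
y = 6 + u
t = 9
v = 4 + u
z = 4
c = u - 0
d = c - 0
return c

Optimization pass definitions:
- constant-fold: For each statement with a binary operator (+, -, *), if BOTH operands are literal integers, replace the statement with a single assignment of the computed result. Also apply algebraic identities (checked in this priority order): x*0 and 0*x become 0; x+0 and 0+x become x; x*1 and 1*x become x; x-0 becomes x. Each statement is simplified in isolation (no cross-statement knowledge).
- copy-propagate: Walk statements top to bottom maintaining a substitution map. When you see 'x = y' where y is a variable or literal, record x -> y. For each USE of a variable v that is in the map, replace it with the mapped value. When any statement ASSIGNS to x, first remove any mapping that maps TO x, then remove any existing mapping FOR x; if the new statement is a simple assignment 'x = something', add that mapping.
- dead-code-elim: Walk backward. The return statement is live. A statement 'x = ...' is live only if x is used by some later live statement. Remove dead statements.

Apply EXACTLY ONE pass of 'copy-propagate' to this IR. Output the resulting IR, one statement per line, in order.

Answer: u = 3
y = 6 + 3
t = 9
v = 4 + 3
z = 4
c = 3 - 0
d = c - 0
return c

Derivation:
Applying copy-propagate statement-by-statement:
  [1] u = 3  (unchanged)
  [2] y = 6 + u  -> y = 6 + 3
  [3] t = 9  (unchanged)
  [4] v = 4 + u  -> v = 4 + 3
  [5] z = 4  (unchanged)
  [6] c = u - 0  -> c = 3 - 0
  [7] d = c - 0  (unchanged)
  [8] return c  (unchanged)
Result (8 stmts):
  u = 3
  y = 6 + 3
  t = 9
  v = 4 + 3
  z = 4
  c = 3 - 0
  d = c - 0
  return c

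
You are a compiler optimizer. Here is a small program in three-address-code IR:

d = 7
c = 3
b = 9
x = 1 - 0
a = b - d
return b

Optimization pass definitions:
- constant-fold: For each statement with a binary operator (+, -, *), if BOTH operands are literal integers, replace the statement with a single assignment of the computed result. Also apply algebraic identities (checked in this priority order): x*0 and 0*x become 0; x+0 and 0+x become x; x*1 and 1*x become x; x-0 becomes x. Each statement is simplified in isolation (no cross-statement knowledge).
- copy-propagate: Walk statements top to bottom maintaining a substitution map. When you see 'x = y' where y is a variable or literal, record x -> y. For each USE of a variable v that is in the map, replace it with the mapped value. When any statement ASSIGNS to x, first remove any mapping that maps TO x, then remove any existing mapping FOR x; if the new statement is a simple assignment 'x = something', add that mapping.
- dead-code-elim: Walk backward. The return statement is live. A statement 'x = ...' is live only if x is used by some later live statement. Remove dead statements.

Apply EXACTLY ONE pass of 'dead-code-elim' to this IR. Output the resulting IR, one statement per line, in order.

Answer: b = 9
return b

Derivation:
Applying dead-code-elim statement-by-statement:
  [6] return b  -> KEEP (return); live=['b']
  [5] a = b - d  -> DEAD (a not live)
  [4] x = 1 - 0  -> DEAD (x not live)
  [3] b = 9  -> KEEP; live=[]
  [2] c = 3  -> DEAD (c not live)
  [1] d = 7  -> DEAD (d not live)
Result (2 stmts):
  b = 9
  return b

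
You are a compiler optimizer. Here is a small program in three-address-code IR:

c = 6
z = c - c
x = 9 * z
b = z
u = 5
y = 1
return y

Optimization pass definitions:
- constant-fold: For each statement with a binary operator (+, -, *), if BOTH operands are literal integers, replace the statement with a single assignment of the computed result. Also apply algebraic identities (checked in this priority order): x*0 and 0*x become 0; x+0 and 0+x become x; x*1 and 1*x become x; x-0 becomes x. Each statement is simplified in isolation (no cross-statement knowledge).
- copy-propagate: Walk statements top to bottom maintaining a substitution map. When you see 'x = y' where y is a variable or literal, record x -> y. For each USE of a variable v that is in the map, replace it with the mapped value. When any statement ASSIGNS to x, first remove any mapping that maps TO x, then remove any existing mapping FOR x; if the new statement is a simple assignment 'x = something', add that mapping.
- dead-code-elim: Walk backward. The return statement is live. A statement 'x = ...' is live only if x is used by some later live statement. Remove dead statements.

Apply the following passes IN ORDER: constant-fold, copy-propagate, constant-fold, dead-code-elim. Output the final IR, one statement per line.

Answer: return 1

Derivation:
Initial IR:
  c = 6
  z = c - c
  x = 9 * z
  b = z
  u = 5
  y = 1
  return y
After constant-fold (7 stmts):
  c = 6
  z = c - c
  x = 9 * z
  b = z
  u = 5
  y = 1
  return y
After copy-propagate (7 stmts):
  c = 6
  z = 6 - 6
  x = 9 * z
  b = z
  u = 5
  y = 1
  return 1
After constant-fold (7 stmts):
  c = 6
  z = 0
  x = 9 * z
  b = z
  u = 5
  y = 1
  return 1
After dead-code-elim (1 stmts):
  return 1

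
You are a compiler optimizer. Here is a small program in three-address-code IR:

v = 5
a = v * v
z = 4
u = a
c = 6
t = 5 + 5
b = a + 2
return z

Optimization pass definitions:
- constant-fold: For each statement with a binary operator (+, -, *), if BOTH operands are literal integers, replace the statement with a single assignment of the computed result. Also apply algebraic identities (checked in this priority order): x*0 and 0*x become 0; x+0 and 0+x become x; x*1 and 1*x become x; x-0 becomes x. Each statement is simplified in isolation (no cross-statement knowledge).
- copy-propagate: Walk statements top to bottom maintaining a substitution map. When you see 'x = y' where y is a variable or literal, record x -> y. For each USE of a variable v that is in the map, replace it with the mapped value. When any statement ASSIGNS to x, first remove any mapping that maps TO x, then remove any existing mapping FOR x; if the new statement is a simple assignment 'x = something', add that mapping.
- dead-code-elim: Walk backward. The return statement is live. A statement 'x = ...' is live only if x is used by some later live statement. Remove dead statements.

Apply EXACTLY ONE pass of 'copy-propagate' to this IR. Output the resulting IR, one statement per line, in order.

Answer: v = 5
a = 5 * 5
z = 4
u = a
c = 6
t = 5 + 5
b = a + 2
return 4

Derivation:
Applying copy-propagate statement-by-statement:
  [1] v = 5  (unchanged)
  [2] a = v * v  -> a = 5 * 5
  [3] z = 4  (unchanged)
  [4] u = a  (unchanged)
  [5] c = 6  (unchanged)
  [6] t = 5 + 5  (unchanged)
  [7] b = a + 2  (unchanged)
  [8] return z  -> return 4
Result (8 stmts):
  v = 5
  a = 5 * 5
  z = 4
  u = a
  c = 6
  t = 5 + 5
  b = a + 2
  return 4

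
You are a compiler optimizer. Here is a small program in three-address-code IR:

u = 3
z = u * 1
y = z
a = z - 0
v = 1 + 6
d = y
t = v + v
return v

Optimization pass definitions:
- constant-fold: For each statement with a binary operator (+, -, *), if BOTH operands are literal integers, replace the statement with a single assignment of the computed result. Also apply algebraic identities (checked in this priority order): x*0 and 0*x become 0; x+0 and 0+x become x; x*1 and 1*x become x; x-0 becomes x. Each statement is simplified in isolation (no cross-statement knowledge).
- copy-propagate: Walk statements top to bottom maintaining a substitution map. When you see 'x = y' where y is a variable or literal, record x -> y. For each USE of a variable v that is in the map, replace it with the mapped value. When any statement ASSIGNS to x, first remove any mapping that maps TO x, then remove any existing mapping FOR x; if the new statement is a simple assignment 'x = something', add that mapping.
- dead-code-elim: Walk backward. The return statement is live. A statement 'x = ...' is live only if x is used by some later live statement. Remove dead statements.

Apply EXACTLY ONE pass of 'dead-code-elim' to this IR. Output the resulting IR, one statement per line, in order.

Applying dead-code-elim statement-by-statement:
  [8] return v  -> KEEP (return); live=['v']
  [7] t = v + v  -> DEAD (t not live)
  [6] d = y  -> DEAD (d not live)
  [5] v = 1 + 6  -> KEEP; live=[]
  [4] a = z - 0  -> DEAD (a not live)
  [3] y = z  -> DEAD (y not live)
  [2] z = u * 1  -> DEAD (z not live)
  [1] u = 3  -> DEAD (u not live)
Result (2 stmts):
  v = 1 + 6
  return v

Answer: v = 1 + 6
return v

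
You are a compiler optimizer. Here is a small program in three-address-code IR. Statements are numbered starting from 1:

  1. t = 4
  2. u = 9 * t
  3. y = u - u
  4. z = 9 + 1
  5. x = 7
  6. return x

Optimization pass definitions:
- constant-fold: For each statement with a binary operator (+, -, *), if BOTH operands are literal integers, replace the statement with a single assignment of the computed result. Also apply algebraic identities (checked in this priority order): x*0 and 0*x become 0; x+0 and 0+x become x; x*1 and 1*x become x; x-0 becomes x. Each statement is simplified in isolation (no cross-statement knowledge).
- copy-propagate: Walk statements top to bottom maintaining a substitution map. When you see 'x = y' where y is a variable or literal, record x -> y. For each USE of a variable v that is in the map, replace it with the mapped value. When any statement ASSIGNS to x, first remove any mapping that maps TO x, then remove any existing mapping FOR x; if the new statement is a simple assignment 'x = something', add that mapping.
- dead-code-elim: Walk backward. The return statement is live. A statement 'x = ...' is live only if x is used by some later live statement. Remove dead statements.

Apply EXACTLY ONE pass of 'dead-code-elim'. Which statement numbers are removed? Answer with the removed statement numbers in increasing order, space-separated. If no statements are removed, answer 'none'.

Answer: 1 2 3 4

Derivation:
Backward liveness scan:
Stmt 1 't = 4': DEAD (t not in live set [])
Stmt 2 'u = 9 * t': DEAD (u not in live set [])
Stmt 3 'y = u - u': DEAD (y not in live set [])
Stmt 4 'z = 9 + 1': DEAD (z not in live set [])
Stmt 5 'x = 7': KEEP (x is live); live-in = []
Stmt 6 'return x': KEEP (return); live-in = ['x']
Removed statement numbers: [1, 2, 3, 4]
Surviving IR:
  x = 7
  return x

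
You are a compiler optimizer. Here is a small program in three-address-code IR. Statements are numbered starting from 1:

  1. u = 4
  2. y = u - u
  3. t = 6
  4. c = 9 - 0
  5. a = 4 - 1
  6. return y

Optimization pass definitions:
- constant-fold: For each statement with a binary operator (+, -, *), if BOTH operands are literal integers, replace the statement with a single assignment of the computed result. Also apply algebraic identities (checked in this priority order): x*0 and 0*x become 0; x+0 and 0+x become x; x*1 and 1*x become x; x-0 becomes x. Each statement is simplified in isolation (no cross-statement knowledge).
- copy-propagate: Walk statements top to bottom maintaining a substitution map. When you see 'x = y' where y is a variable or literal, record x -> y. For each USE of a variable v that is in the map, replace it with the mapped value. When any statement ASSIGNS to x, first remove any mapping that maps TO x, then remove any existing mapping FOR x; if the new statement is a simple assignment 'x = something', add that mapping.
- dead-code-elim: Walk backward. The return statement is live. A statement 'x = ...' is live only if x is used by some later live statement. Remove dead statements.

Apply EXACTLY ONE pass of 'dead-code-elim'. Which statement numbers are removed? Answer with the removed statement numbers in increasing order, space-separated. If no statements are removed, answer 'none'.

Answer: 3 4 5

Derivation:
Backward liveness scan:
Stmt 1 'u = 4': KEEP (u is live); live-in = []
Stmt 2 'y = u - u': KEEP (y is live); live-in = ['u']
Stmt 3 't = 6': DEAD (t not in live set ['y'])
Stmt 4 'c = 9 - 0': DEAD (c not in live set ['y'])
Stmt 5 'a = 4 - 1': DEAD (a not in live set ['y'])
Stmt 6 'return y': KEEP (return); live-in = ['y']
Removed statement numbers: [3, 4, 5]
Surviving IR:
  u = 4
  y = u - u
  return y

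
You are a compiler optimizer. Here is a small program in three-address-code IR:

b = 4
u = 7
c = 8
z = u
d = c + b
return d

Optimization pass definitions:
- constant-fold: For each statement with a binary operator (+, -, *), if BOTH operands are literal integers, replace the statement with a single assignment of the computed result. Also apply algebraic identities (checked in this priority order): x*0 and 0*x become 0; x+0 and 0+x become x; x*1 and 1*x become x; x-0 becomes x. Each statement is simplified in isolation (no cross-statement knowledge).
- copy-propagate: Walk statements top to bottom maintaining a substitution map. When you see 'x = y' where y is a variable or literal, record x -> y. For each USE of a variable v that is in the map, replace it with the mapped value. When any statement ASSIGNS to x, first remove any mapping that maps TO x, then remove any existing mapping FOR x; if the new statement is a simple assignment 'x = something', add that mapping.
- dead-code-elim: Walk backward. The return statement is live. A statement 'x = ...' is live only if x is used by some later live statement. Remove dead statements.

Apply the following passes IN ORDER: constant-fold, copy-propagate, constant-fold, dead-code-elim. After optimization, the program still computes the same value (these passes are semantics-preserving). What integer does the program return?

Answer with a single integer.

Initial IR:
  b = 4
  u = 7
  c = 8
  z = u
  d = c + b
  return d
After constant-fold (6 stmts):
  b = 4
  u = 7
  c = 8
  z = u
  d = c + b
  return d
After copy-propagate (6 stmts):
  b = 4
  u = 7
  c = 8
  z = 7
  d = 8 + 4
  return d
After constant-fold (6 stmts):
  b = 4
  u = 7
  c = 8
  z = 7
  d = 12
  return d
After dead-code-elim (2 stmts):
  d = 12
  return d
Evaluate:
  b = 4  =>  b = 4
  u = 7  =>  u = 7
  c = 8  =>  c = 8
  z = u  =>  z = 7
  d = c + b  =>  d = 12
  return d = 12

Answer: 12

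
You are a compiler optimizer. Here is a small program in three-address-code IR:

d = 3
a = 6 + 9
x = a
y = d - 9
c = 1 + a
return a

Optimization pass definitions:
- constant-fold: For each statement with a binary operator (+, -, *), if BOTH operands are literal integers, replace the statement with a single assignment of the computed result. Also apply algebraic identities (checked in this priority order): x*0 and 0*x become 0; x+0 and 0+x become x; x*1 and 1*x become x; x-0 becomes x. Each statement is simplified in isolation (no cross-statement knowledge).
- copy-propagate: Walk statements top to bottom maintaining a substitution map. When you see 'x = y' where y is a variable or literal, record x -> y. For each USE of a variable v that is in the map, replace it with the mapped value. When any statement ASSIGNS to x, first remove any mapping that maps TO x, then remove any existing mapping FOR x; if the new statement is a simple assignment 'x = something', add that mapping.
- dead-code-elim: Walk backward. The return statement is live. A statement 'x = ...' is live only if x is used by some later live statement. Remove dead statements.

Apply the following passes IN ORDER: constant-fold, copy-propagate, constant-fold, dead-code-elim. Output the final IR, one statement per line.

Initial IR:
  d = 3
  a = 6 + 9
  x = a
  y = d - 9
  c = 1 + a
  return a
After constant-fold (6 stmts):
  d = 3
  a = 15
  x = a
  y = d - 9
  c = 1 + a
  return a
After copy-propagate (6 stmts):
  d = 3
  a = 15
  x = 15
  y = 3 - 9
  c = 1 + 15
  return 15
After constant-fold (6 stmts):
  d = 3
  a = 15
  x = 15
  y = -6
  c = 16
  return 15
After dead-code-elim (1 stmts):
  return 15

Answer: return 15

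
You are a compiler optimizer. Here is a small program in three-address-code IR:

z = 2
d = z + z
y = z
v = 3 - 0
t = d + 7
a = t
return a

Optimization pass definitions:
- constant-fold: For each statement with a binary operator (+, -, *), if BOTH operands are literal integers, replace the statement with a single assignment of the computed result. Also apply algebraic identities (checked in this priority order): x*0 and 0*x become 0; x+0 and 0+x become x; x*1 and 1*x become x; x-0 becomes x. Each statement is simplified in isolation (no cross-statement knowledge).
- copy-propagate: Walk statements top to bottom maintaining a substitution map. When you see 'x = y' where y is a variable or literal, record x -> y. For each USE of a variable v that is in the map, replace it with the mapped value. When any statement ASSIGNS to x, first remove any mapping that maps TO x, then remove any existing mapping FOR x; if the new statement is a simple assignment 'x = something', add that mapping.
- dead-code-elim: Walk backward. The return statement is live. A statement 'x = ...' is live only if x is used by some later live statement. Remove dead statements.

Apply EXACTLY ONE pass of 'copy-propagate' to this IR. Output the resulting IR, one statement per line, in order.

Answer: z = 2
d = 2 + 2
y = 2
v = 3 - 0
t = d + 7
a = t
return t

Derivation:
Applying copy-propagate statement-by-statement:
  [1] z = 2  (unchanged)
  [2] d = z + z  -> d = 2 + 2
  [3] y = z  -> y = 2
  [4] v = 3 - 0  (unchanged)
  [5] t = d + 7  (unchanged)
  [6] a = t  (unchanged)
  [7] return a  -> return t
Result (7 stmts):
  z = 2
  d = 2 + 2
  y = 2
  v = 3 - 0
  t = d + 7
  a = t
  return t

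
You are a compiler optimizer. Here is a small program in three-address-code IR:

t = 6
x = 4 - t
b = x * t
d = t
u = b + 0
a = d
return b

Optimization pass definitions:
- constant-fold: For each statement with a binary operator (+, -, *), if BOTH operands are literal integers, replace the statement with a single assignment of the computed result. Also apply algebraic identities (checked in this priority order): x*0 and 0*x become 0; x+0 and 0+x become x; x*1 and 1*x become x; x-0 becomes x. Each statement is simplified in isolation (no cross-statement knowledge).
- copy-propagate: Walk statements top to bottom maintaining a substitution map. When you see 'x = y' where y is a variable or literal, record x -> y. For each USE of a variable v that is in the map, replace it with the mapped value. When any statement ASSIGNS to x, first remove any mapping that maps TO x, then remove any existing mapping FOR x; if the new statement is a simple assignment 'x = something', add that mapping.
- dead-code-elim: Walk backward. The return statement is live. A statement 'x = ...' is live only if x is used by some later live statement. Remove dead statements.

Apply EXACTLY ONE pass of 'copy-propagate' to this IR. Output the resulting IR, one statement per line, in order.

Applying copy-propagate statement-by-statement:
  [1] t = 6  (unchanged)
  [2] x = 4 - t  -> x = 4 - 6
  [3] b = x * t  -> b = x * 6
  [4] d = t  -> d = 6
  [5] u = b + 0  (unchanged)
  [6] a = d  -> a = 6
  [7] return b  (unchanged)
Result (7 stmts):
  t = 6
  x = 4 - 6
  b = x * 6
  d = 6
  u = b + 0
  a = 6
  return b

Answer: t = 6
x = 4 - 6
b = x * 6
d = 6
u = b + 0
a = 6
return b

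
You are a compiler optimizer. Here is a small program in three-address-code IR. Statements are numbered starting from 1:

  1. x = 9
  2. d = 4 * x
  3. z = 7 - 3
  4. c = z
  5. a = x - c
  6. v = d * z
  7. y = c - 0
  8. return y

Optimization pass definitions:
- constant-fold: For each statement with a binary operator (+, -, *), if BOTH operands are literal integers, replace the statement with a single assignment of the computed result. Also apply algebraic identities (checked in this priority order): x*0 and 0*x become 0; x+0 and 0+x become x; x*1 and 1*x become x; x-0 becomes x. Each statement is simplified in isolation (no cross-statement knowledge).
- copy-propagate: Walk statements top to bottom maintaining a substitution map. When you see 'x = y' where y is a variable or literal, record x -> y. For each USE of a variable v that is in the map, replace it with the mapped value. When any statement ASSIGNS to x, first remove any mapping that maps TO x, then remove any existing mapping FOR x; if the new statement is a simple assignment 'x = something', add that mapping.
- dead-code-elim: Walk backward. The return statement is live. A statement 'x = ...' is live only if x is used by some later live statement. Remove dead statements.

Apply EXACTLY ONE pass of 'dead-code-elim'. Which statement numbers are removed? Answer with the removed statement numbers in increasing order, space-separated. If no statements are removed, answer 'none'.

Answer: 1 2 5 6

Derivation:
Backward liveness scan:
Stmt 1 'x = 9': DEAD (x not in live set [])
Stmt 2 'd = 4 * x': DEAD (d not in live set [])
Stmt 3 'z = 7 - 3': KEEP (z is live); live-in = []
Stmt 4 'c = z': KEEP (c is live); live-in = ['z']
Stmt 5 'a = x - c': DEAD (a not in live set ['c'])
Stmt 6 'v = d * z': DEAD (v not in live set ['c'])
Stmt 7 'y = c - 0': KEEP (y is live); live-in = ['c']
Stmt 8 'return y': KEEP (return); live-in = ['y']
Removed statement numbers: [1, 2, 5, 6]
Surviving IR:
  z = 7 - 3
  c = z
  y = c - 0
  return y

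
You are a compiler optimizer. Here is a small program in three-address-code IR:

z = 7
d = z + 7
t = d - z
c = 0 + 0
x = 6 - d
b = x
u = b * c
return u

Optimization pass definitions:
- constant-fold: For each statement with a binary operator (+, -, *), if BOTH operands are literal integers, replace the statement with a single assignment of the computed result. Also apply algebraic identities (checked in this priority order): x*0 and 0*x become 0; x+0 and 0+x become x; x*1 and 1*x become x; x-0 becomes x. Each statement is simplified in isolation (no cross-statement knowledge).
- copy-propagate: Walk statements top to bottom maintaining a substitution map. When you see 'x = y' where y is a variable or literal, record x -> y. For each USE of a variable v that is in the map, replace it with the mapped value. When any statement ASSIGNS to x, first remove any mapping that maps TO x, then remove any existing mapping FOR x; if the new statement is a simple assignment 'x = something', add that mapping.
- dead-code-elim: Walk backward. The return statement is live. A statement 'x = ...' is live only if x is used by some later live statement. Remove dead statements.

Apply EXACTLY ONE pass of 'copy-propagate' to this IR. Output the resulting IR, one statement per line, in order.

Answer: z = 7
d = 7 + 7
t = d - 7
c = 0 + 0
x = 6 - d
b = x
u = x * c
return u

Derivation:
Applying copy-propagate statement-by-statement:
  [1] z = 7  (unchanged)
  [2] d = z + 7  -> d = 7 + 7
  [3] t = d - z  -> t = d - 7
  [4] c = 0 + 0  (unchanged)
  [5] x = 6 - d  (unchanged)
  [6] b = x  (unchanged)
  [7] u = b * c  -> u = x * c
  [8] return u  (unchanged)
Result (8 stmts):
  z = 7
  d = 7 + 7
  t = d - 7
  c = 0 + 0
  x = 6 - d
  b = x
  u = x * c
  return u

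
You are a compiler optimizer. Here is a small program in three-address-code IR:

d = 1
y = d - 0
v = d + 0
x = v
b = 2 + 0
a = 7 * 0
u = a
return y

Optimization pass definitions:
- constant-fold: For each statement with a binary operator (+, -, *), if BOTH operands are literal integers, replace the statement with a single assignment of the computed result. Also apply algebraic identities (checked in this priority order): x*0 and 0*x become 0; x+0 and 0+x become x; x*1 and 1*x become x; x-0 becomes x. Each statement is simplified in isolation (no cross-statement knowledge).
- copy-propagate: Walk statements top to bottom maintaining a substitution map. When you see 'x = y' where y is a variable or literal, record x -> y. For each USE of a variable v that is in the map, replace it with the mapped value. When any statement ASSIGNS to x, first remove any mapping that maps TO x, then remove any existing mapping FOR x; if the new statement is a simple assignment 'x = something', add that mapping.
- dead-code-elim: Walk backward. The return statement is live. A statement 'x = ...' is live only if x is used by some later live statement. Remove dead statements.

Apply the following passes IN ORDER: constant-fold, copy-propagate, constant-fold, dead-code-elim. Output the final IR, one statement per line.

Initial IR:
  d = 1
  y = d - 0
  v = d + 0
  x = v
  b = 2 + 0
  a = 7 * 0
  u = a
  return y
After constant-fold (8 stmts):
  d = 1
  y = d
  v = d
  x = v
  b = 2
  a = 0
  u = a
  return y
After copy-propagate (8 stmts):
  d = 1
  y = 1
  v = 1
  x = 1
  b = 2
  a = 0
  u = 0
  return 1
After constant-fold (8 stmts):
  d = 1
  y = 1
  v = 1
  x = 1
  b = 2
  a = 0
  u = 0
  return 1
After dead-code-elim (1 stmts):
  return 1

Answer: return 1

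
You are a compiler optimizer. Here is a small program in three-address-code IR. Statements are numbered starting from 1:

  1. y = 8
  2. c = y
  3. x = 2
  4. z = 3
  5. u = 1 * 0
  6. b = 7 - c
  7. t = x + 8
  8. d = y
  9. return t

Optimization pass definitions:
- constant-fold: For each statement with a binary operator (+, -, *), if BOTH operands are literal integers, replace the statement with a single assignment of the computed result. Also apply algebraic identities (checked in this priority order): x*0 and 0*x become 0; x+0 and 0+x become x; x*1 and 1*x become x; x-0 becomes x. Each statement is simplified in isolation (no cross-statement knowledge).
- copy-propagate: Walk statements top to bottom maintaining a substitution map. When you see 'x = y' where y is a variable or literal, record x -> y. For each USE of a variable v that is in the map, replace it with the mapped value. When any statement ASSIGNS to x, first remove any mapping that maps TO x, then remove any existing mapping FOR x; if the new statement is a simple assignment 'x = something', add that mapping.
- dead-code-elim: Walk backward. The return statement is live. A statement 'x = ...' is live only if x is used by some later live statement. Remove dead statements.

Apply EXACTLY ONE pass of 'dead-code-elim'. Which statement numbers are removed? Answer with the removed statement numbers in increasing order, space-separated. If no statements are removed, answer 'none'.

Backward liveness scan:
Stmt 1 'y = 8': DEAD (y not in live set [])
Stmt 2 'c = y': DEAD (c not in live set [])
Stmt 3 'x = 2': KEEP (x is live); live-in = []
Stmt 4 'z = 3': DEAD (z not in live set ['x'])
Stmt 5 'u = 1 * 0': DEAD (u not in live set ['x'])
Stmt 6 'b = 7 - c': DEAD (b not in live set ['x'])
Stmt 7 't = x + 8': KEEP (t is live); live-in = ['x']
Stmt 8 'd = y': DEAD (d not in live set ['t'])
Stmt 9 'return t': KEEP (return); live-in = ['t']
Removed statement numbers: [1, 2, 4, 5, 6, 8]
Surviving IR:
  x = 2
  t = x + 8
  return t

Answer: 1 2 4 5 6 8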